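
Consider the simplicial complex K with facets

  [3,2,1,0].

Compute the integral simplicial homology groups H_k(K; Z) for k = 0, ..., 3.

We work with the vertex ordering 0 < 1 < 2 < 3. The simplices of K, each written with vertices in increasing order, are:

  0-simplices (4): [0], [1], [2], [3]
  1-simplices (6): [0,1], [0,2], [0,3], [1,2], [1,3], [2,3]
  2-simplices (4): [0,1,2], [0,1,3], [0,2,3], [1,2,3]
  3-simplices (1): [0,1,2,3]

so the chain groups are C_0 ≅ Z^4, C_1 ≅ Z^6, C_2 ≅ Z^4, C_3 ≅ Z^1.

Boundary ∂_1: C_1 → C_0 sends each edge [p,q] (with p < q) to q − p.
This gives a 4×6 integer matrix of rank 3; reducing to Smith normal form yields diagonal entries (1,1,1).

∂_2: C_2 → C_1 sends each 2-simplex [p,q,r] to [q,r] − [p,r] + [p,q]. For instance
  ∂[0,2,3] = [2,3] − [0,3] + [0,2],
  ∂[1,2,3] = [2,3] − [1,3] + [1,2].
The resulting 6×4 matrix has rank 3, and its Smith normal form has invariant factors (1,1,1).

Boundary ∂_3: C_3 → C_2 sends each 3-simplex σ to the alternating sum Σ_i (−1)^i (σ with its i-th vertex removed). For instance
  ∂[0,1,2,3] = [1,2,3] − [0,2,3] + [0,1,3] − [0,1,2].
As a 4×1 matrix over Z this has rank 1, with invariant factors (1).

From H_k ≅ ker(∂_k) / im(∂_{k+1}) we obtain:

  H_0: rank C_0 − rank ∂_1 = 4 − 3 = 1, and the invariant factors of ∂_1 are all 1, so H_0 = Z.
  H_1: rank ker ∂_1 − rank ∂_2 = (6 − 3) − 3 = 0, and the invariant factors of ∂_2 are all 1, so H_1 = 0.
  H_2: rank ker ∂_2 − rank ∂_3 = (4 − 3) − 1 = 0, and the invariant factors of ∂_3 are all 1, so H_2 = 0.
  H_3: rank ker ∂_3 − rank ∂_4 = (1 − 1) − 0 = 0, and there is no ∂_4, so H_3 = 0.

H_0 = Z,  H_1 = 0,  H_2 = 0,  H_3 = 0.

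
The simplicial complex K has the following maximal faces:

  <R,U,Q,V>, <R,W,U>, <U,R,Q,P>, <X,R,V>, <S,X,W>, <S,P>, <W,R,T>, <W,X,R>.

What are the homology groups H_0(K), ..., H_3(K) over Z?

We work with the vertex ordering P < Q < R < S < T < U < V < W < X. The simplices of K, each written with vertices in increasing order, are:

  0-simplices (9): P, Q, R, S, T, U, V, W, X
  1-simplices (19): PQ, PR, PS, PU, QR, QU, QV, RT, RU, RV, RW, RX, SW, SX, TW, UV, UW, VX, WX
  2-simplices (12): PQR, PQU, PRU, QRU, QRV, QUV, RTW, RUV, RUW, RVX, RWX, SWX
  3-simplices (2): PQRU, QRUV

Hence C_0 ≅ Z^9, C_1 ≅ Z^19, C_2 ≅ Z^12, C_3 ≅ Z^2.

The boundary map ∂_1: C_1 → C_0 sends each edge [p,q] (with p < q) to q − p.
As a 9×19 matrix over Z this has rank 8, with invariant factors (1,1,1,1,1,1,1,1).

Boundary ∂_2: C_2 → C_1 maps a triangle to the signed sum of its edges. For instance
  ∂RUV = UV − RV + RU,
  ∂SWX = WX − SX + SW.
As a 19×12 matrix over Z this has rank 10, with invariant factors (1,1,1,1,1,1,1,1,1,1).

The boundary map ∂_3: C_3 → C_2 sends each 3-simplex σ to the alternating sum Σ_i (−1)^i (σ with its i-th vertex removed). For instance
  ∂PQRU = QRU − PRU + PQU − PQR,
  ∂QRUV = RUV − QUV + QRV − QRU.
The 12×2 boundary matrix has rank 2 and Smith normal form diag(1,1).

Now H_k = ker ∂_k / im ∂_{k+1}, so:

  H_0: rank C_0 − rank ∂_1 = 9 − 8 = 1, and the invariant factors of ∂_1 are all 1, so H_0 = Z.
  H_1: rank ker ∂_1 − rank ∂_2 = (19 − 8) − 10 = 1, and the invariant factors of ∂_2 are all 1, so H_1 = Z.
  H_2: rank ker ∂_2 − rank ∂_3 = (12 − 10) − 2 = 0, and the invariant factors of ∂_3 are all 1, so H_2 = 0.
  H_3: rank ker ∂_3 − rank ∂_4 = (2 − 2) − 0 = 0, and there is no ∂_4, so H_3 = 0.

H_0 ≅ Z,  H_1 ≅ Z,  H_2 = 0,  H_3 = 0.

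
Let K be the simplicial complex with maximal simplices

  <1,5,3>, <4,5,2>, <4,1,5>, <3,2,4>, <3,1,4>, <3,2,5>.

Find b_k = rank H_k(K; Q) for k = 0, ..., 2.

Fix the vertex order 1 < 2 < 3 < 4 < 5 and write every simplex with vertices in increasing order. Then dim K = 2 and the simplices of K are:

  0-simplices (5): [1], [2], [3], [4], [5]
  1-simplices (9): [1,3], [1,4], [1,5], [2,3], [2,4], [2,5], [3,4], [3,5], [4,5]
  2-simplices (6): [1,3,4], [1,3,5], [1,4,5], [2,3,4], [2,3,5], [2,4,5]

giving chain groups C_0 ≅ Z^5, C_1 ≅ Z^9, C_2 ≅ Z^6.

∂_1: C_1 → C_0 maps an edge to its endpoints' difference, ∂[p,q] = q − p.
The resulting 5×9 matrix has rank 4, and its Smith normal form has invariant factors (1,1,1,1).

The boundary map ∂_2: C_2 → C_1 maps a triangle to the signed sum of its edges. For instance
  ∂[1,3,4] = [3,4] − [1,4] + [1,3],
  ∂[2,3,4] = [3,4] − [2,4] + [2,3].
As a 9×6 matrix over Z this has rank 5, with invariant factors (1,1,1,1,1).

Now H_k = ker ∂_k / im ∂_{k+1}, so:

  H_0: rank C_0 − rank ∂_1 = 5 − 4 = 1, and the invariant factors of ∂_1 are all 1, so H_0 = Z.
  H_1: rank ker ∂_1 − rank ∂_2 = (9 − 4) − 5 = 0, and the invariant factors of ∂_2 are all 1, so H_1 = 0.
  H_2: rank ker ∂_2 − rank ∂_3 = (6 − 5) − 0 = 1, and there is no ∂_3, so H_2 = Z.

Hence the Betti numbers are b_0 = 1, b_1 = 0, b_2 = 1.

b_0 = 1, b_1 = 0, b_2 = 1.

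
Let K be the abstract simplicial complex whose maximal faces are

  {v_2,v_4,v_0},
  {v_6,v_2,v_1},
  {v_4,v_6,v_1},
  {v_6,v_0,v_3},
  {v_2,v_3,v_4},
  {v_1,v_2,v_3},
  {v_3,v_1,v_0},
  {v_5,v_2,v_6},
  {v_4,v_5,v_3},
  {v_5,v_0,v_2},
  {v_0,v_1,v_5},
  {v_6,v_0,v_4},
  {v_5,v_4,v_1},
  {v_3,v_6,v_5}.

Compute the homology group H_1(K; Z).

We work with the vertex ordering v_0 < v_1 < v_2 < v_3 < v_4 < v_5 < v_6. The simplices of K, each written with vertices in increasing order, are:

  0-simplices (7): [v_0], [v_1], [v_2], [v_3], [v_4], [v_5], [v_6]
  1-simplices (21): (21 of them)
  2-simplices (14): (14 of them)

Hence C_0 ≅ Z^7, C_1 ≅ Z^21, C_2 ≅ Z^14.

∂_1: C_1 → C_0 maps an edge to its endpoints' difference, ∂[p,q] = q − p. For instance
  ∂[v_1,v_6] = [v_6] − [v_1].
As a 7×21 matrix over Z this has rank 6, with invariant factors (1,1,1,1,1,1).

Boundary ∂_2: C_2 → C_1 sends each 2-simplex [p,q,r] to [q,r] − [p,r] + [p,q]. For instance
  ∂[v_0,v_4,v_6] = [v_4,v_6] − [v_0,v_6] + [v_0,v_4],
  ∂[v_2,v_5,v_6] = [v_5,v_6] − [v_2,v_6] + [v_2,v_5].
This gives a 21×14 integer matrix of rank 13; reducing to Smith normal form yields diagonal entries (1,1,1,1,1,1,1,1,1,1,1,1,1).

From H_k ≅ ker(∂_k) / im(∂_{k+1}) we obtain:

  H_1: rank ker ∂_1 − rank ∂_2 = (21 − 6) − 13 = 2, and the invariant factors of ∂_2 are all 1, so H_1 ≅ Z^2.

(K is a triangulation of the torus T^2.)

H_1 ≅ Z^2.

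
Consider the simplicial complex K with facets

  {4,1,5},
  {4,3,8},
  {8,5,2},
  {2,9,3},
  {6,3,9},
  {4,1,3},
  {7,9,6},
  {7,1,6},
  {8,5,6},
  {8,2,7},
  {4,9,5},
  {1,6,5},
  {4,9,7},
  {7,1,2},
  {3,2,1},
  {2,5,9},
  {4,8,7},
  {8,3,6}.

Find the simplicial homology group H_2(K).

Take the total order 1 < 2 < 3 < 4 < 5 < 6 < 7 < 8 < 9 on the vertex set. Then K (dimension 2) consists of the simplices:

  0-simplices (9): [1], [2], [3], [4], [5], [6], [7], [8], [9]
  1-simplices (27): (27 of them)
  2-simplices (18): [1,2,3], [1,2,7], [1,3,4], [1,4,5], [1,5,6], [1,6,7], [2,3,9], [2,5,8], [2,5,9], [2,7,8], [3,4,8], [3,6,8], [3,6,9], [4,5,9], [4,7,8], [4,7,9], [5,6,8], [6,7,9]

so the chain groups are C_0 ≅ Z^9, C_1 ≅ Z^27, C_2 ≅ Z^18.

Boundary ∂_1: C_1 → C_0 is given by ∂[p,q] = [q] − [p]. For instance
  ∂[5,9] = [9] − [5].
The resulting 9×27 matrix has rank 8, and its Smith normal form has invariant factors (1,1,1,1,1,1,1,1).

Boundary ∂_2: C_2 → C_1 sends each 2-simplex [p,q,r] to [q,r] − [p,r] + [p,q]. For instance
  ∂[5,6,8] = [6,8] − [5,8] + [5,6],
  ∂[2,5,9] = [5,9] − [2,9] + [2,5].
As a 27×18 matrix over Z this has rank 17, with invariant factors (1,1,1,1,1,1,1,1,1,1,1,1,1,1,1,1,1).

Computing H_k = (kernel of ∂_k) / (image of ∂_{k+1}):

  H_2: rank ker ∂_2 − rank ∂_3 = (18 − 17) − 0 = 1, and there is no ∂_3, so H_2 = Z.

H_2 ≅ Z.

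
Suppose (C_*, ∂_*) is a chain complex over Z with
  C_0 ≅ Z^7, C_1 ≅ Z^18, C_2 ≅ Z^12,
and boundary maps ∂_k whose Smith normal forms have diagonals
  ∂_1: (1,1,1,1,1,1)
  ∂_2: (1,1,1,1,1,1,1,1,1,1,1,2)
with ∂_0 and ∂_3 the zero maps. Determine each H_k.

H_0 ≅ Z,  H_1 ≅ Z/2,  H_2 = 0.

H_0: b_0 = 7 − 0 − 6 = 1; torsion from ∂_1 factors > 1: none. So H_0 ≅ Z.
H_1: b_1 = 18 − 6 − 12 = 0; torsion from ∂_2 factors > 1: [2]. So H_1 ≅ Z/2.
H_2: b_2 = 12 − 12 − 0 = 0; torsion from ∂_3 factors > 1: none. So H_2 ≅ 0.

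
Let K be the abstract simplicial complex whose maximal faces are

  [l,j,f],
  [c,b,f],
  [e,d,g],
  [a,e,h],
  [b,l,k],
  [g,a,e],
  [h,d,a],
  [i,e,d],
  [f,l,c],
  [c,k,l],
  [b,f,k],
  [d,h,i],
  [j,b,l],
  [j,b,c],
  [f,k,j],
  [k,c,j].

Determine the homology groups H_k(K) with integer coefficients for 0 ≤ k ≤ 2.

Take the total order a < b < c < d < e < f < g < h < i < j < k < l on the vertex set. Then K (dimension 2) consists of the simplices:

  0-simplices (12): a, b, c, d, e, f, g, h, i, j, k, l
  1-simplices (27): ad, ae, ag, ah, bc, bf, bj, bk, bl, cf, cj, ck, cl, de, dg, dh, di, eg, eh, ei, fj, fk, fl, hi, jk, jl, kl
  2-simplices (16): adh, aeg, aeh, bcf, bcj, bfk, bjl, bkl, cfl, cjk, ckl, deg, dei, dhi, fjk, fjl

so the chain groups are C_0 ≅ Z^12, C_1 ≅ Z^27, C_2 ≅ Z^16.

The boundary map ∂_1: C_1 → C_0 maps an edge to its endpoints' difference, ∂[p,q] = q − p. For instance
  ∂jl = l − j.
The 12×27 boundary matrix has rank 10 and Smith normal form diag(1,1,1,1,1,1,1,1,1,1).

∂_2: C_2 → C_1 sends each 2-simplex [p,q,r] to [q,r] − [p,r] + [p,q]. For instance
  ∂ckl = kl − cl + ck,
  ∂bcf = cf − bf + bc.
The resulting 27×16 matrix has rank 16, and its Smith normal form has invariant factors (1,1,1,1,1,1,1,1,1,1,1,1,1,1,1,2).

Reading off H_k = ker ∂_k / im ∂_{k+1}:

  H_0: rank C_0 − rank ∂_1 = 12 − 10 = 2, and the invariant factors of ∂_1 are all 1, so H_0 ≅ Z^2.
  H_1: rank ker ∂_1 − rank ∂_2 = (27 − 10) − 16 = 1, and ∂_2 has invariant factor 2 > 1, so H_1 ≅ Z ⊕ Z/2.
  H_2: rank ker ∂_2 − rank ∂_3 = (16 − 16) − 0 = 0, and there is no ∂_3, so H_2 ≅ 0.

As a check, the Euler characteristic is 12 − 27 + 16 = 1, which agrees with 2 − 1 + 0 = 1.

H_0 = Z^2,  H_1 = Z ⊕ Z/2,  H_2 = 0.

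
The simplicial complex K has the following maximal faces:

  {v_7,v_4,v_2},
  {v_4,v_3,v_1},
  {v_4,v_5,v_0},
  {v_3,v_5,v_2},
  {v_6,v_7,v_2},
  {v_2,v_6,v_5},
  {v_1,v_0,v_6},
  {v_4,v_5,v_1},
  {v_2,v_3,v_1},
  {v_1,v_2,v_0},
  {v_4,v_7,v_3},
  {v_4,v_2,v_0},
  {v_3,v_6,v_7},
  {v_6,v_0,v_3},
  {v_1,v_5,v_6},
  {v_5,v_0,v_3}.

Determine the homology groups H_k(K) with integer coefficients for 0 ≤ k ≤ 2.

We work with the vertex ordering v_0 < v_1 < v_2 < v_3 < v_4 < v_5 < v_6 < v_7. The simplices of K, each written with vertices in increasing order, are:

  0-simplices (8): [v_0], [v_1], [v_2], [v_3], [v_4], [v_5], [v_6], [v_7]
  1-simplices (24): (24 of them)
  2-simplices (16): (16 of them)

giving chain groups C_0 ≅ Z^8, C_1 ≅ Z^24, C_2 ≅ Z^16.

Boundary ∂_1: C_1 → C_0 maps an edge to its endpoints' difference, ∂[p,q] = q − p.
As a 8×24 matrix over Z this has rank 7, with invariant factors (1,1,1,1,1,1,1).

The boundary map ∂_2: C_2 → C_1 maps a triangle to the signed sum of its edges. For instance
  ∂[v_3,v_6,v_7] = [v_6,v_7] − [v_3,v_7] + [v_3,v_6],
  ∂[v_0,v_3,v_6] = [v_3,v_6] − [v_0,v_6] + [v_0,v_3].
As a 24×16 matrix over Z this has rank 15, with invariant factors (1,1,1,1,1,1,1,1,1,1,1,1,1,1,1).

From H_k ≅ ker(∂_k) / im(∂_{k+1}) we obtain:

  H_0: rank C_0 − rank ∂_1 = 8 − 7 = 1, and the invariant factors of ∂_1 are all 1, so H_0 ≅ Z.
  H_1: rank ker ∂_1 − rank ∂_2 = (24 − 7) − 15 = 2, and the invariant factors of ∂_2 are all 1, so H_1 ≅ Z^2.
  H_2: rank ker ∂_2 − rank ∂_3 = (16 − 15) − 0 = 1, and there is no ∂_3, so H_2 ≅ Z.

As a check, the Euler characteristic is 8 − 24 + 16 = 0, which agrees with 1 − 2 + 1 = 0.

H_0 ≅ Z,  H_1 ≅ Z^2,  H_2 ≅ Z.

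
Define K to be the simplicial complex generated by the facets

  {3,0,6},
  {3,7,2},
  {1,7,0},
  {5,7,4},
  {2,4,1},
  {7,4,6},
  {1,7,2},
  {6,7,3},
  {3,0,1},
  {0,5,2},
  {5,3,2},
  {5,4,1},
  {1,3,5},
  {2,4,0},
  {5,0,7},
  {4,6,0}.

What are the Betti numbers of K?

b_0 = 1, b_1 = 2, b_2 = 1.

Order the vertices as 0 < 1 < 2 < 3 < 4 < 5 < 6 < 7. Listing each simplex with vertices in this order, K has dimension 2 with simplices:

  0-simplices (8): [0], [1], [2], [3], [4], [5], [6], [7]
  1-simplices (24): (24 of them)
  2-simplices (16): [0,1,3], [0,1,7], [0,2,4], [0,2,5], [0,3,6], [0,4,6], [0,5,7], [1,2,4], [1,2,7], [1,3,5], [1,4,5], [2,3,5], [2,3,7], [3,6,7], [4,5,7], [4,6,7]

giving chain groups C_0 ≅ Z^8, C_1 ≅ Z^24, C_2 ≅ Z^16.

Boundary ∂_1: C_1 → C_0 is given by ∂[p,q] = [q] − [p]. For instance
  ∂[0,2] = [2] − [0].
The 8×24 boundary matrix has rank 7 and Smith normal form diag(1,1,1,1,1,1,1).

∂_2: C_2 → C_1 maps a triangle to the signed sum of its edges. For instance
  ∂[3,6,7] = [6,7] − [3,7] + [3,6],
  ∂[1,3,5] = [3,5] − [1,5] + [1,3].
This gives a 24×16 integer matrix of rank 15; reducing to Smith normal form yields diagonal entries (1,1,1,1,1,1,1,1,1,1,1,1,1,1,1).

Computing H_k = (kernel of ∂_k) / (image of ∂_{k+1}):

  H_0: rank C_0 − rank ∂_1 = 8 − 7 = 1, and the invariant factors of ∂_1 are all 1, so H_0 ≅ Z.
  H_1: rank ker ∂_1 − rank ∂_2 = (24 − 7) − 15 = 2, and the invariant factors of ∂_2 are all 1, so H_1 ≅ Z^2.
  H_2: rank ker ∂_2 − rank ∂_3 = (16 − 15) − 0 = 1, and there is no ∂_3, so H_2 ≅ Z.

As a check, the Euler characteristic is 8 − 24 + 16 = 0, which agrees with 1 − 2 + 1 = 0.

Hence the Betti numbers are b_0 = 1, b_1 = 2, b_2 = 1.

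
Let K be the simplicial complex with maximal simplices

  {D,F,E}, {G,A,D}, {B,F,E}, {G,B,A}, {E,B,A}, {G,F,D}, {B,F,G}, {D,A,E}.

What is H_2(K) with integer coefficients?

H_2 ≅ Z.

We work with the vertex ordering A < B < D < E < F < G. The simplices of K, each written with vertices in increasing order, are:

  0-simplices (6): A, B, D, E, F, G
  1-simplices (12): AB, AD, AE, AG, BE, BF, BG, DE, DF, DG, EF, FG
  2-simplices (8): ABE, ABG, ADE, ADG, BEF, BFG, DEF, DFG

Hence C_0 ≅ Z^6, C_1 ≅ Z^12, C_2 ≅ Z^8.

The boundary map ∂_1: C_1 → C_0 is given by ∂[p,q] = [q] − [p]. For instance
  ∂EF = F − E.
The resulting 6×12 matrix has rank 5, and its Smith normal form has invariant factors (1,1,1,1,1).

Boundary ∂_2: C_2 → C_1 maps a triangle to the signed sum of its edges. For instance
  ∂ADE = DE − AE + AD,
  ∂DFG = FG − DG + DF.
As a 12×8 matrix over Z this has rank 7, with invariant factors (1,1,1,1,1,1,1).

Now H_k = ker ∂_k / im ∂_{k+1}, so:

  H_2: rank ker ∂_2 − rank ∂_3 = (8 − 7) − 0 = 1, and there is no ∂_3, so H_2 = Z.

(K is a triangulation of the 2-sphere S^2.)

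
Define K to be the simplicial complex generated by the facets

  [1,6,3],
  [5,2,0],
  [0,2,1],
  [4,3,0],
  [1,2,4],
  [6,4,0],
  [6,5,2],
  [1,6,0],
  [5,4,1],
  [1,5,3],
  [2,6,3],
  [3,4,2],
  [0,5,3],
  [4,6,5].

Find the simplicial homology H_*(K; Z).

H_0 = Z,  H_1 = Z^2,  H_2 = Z.

Fix the vertex order 0 < 1 < 2 < 3 < 4 < 5 < 6 and write every simplex with vertices in increasing order. Then dim K = 2 and the simplices of K are:

  0-simplices (7): [0], [1], [2], [3], [4], [5], [6]
  1-simplices (21): [0,1], [0,2], [0,3], [0,4], [0,5], [0,6], [1,2], [1,3], [1,4], [1,5], [1,6], [2,3], [2,4], [2,5], [2,6], [3,4], [3,5], [3,6], [4,5], [4,6], [5,6]
  2-simplices (14): [0,1,2], [0,1,6], [0,2,5], [0,3,4], [0,3,5], [0,4,6], [1,2,4], [1,3,5], [1,3,6], [1,4,5], [2,3,4], [2,3,6], [2,5,6], [4,5,6]

giving chain groups C_0 ≅ Z^7, C_1 ≅ Z^21, C_2 ≅ Z^14.

∂_1: C_1 → C_0 sends each edge [p,q] (with p < q) to q − p. For instance
  ∂[3,4] = [4] − [3].
The 7×21 boundary matrix has rank 6 and Smith normal form diag(1,1,1,1,1,1).

Boundary ∂_2: C_2 → C_1 acts by ∂[p,q,r] = [q,r] − [p,r] + [p,q]. For instance
  ∂[0,3,4] = [3,4] − [0,4] + [0,3],
  ∂[2,3,4] = [3,4] − [2,4] + [2,3].
The 21×14 boundary matrix has rank 13 and Smith normal form diag(1,1,1,1,1,1,1,1,1,1,1,1,1).

From H_k ≅ ker(∂_k) / im(∂_{k+1}) we obtain:

  H_0: rank C_0 − rank ∂_1 = 7 − 6 = 1, and the invariant factors of ∂_1 are all 1, so H_0 ≅ Z.
  H_1: rank ker ∂_1 − rank ∂_2 = (21 − 6) − 13 = 2, and the invariant factors of ∂_2 are all 1, so H_1 ≅ Z^2.
  H_2: rank ker ∂_2 − rank ∂_3 = (14 − 13) − 0 = 1, and there is no ∂_3, so H_2 ≅ Z.

As a check, the Euler characteristic is 7 − 21 + 14 = 0, which agrees with 1 − 2 + 1 = 0.
(K is a triangulation of the torus T^2.)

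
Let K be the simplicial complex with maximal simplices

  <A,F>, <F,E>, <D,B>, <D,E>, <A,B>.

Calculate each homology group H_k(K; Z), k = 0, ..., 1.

Fix the vertex order A < B < D < E < F and write every simplex with vertices in increasing order. Then dim K = 1 and the simplices of K are:

  0-simplices (5): A, B, D, E, F
  1-simplices (5): AB, AF, BD, DE, EF

giving chain groups C_0 ≅ Z^5, C_1 ≅ Z^5.

The boundary map ∂_1: C_1 → C_0 is given by ∂[p,q] = [q] − [p].
The 5×5 boundary matrix has rank 4 and Smith normal form diag(1,1,1,1).

Reading off H_k = ker ∂_k / im ∂_{k+1}:

  H_0: rank C_0 − rank ∂_1 = 5 − 4 = 1, and the invariant factors of ∂_1 are all 1, so H_0 = Z.
  H_1: rank ker ∂_1 − rank ∂_2 = (5 − 4) − 0 = 1, and there is no ∂_2, so H_1 = Z.

As a check, the Euler characteristic is 5 − 5 = 0, which agrees with 1 − 1 = 0.
(K is a triangulation of the circle S^1.)

H_0 ≅ Z,  H_1 ≅ Z.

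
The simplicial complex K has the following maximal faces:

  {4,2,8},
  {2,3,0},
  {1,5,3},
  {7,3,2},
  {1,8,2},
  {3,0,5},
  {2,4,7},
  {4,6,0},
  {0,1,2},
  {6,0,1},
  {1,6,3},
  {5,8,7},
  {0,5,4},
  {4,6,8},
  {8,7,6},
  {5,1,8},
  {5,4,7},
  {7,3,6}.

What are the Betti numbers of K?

b_0 = 1, b_1 = 1, b_2 = 0.

We work with the vertex ordering 0 < 1 < 2 < 3 < 4 < 5 < 6 < 7 < 8. The simplices of K, each written with vertices in increasing order, are:

  0-simplices (9): [0], [1], [2], [3], [4], [5], [6], [7], [8]
  1-simplices (27): (27 of them)
  2-simplices (18): [0,1,2], [0,1,6], [0,2,3], [0,3,5], [0,4,5], [0,4,6], [1,2,8], [1,3,5], [1,3,6], [1,5,8], [2,3,7], [2,4,7], [2,4,8], [3,6,7], [4,5,7], [4,6,8], [5,7,8], [6,7,8]

so the chain groups are C_0 ≅ Z^9, C_1 ≅ Z^27, C_2 ≅ Z^18.

Boundary ∂_1: C_1 → C_0 is given by ∂[p,q] = [q] − [p].
As a 9×27 matrix over Z this has rank 8, with invariant factors (1,1,1,1,1,1,1,1).

∂_2: C_2 → C_1 sends each 2-simplex [p,q,r] to [q,r] − [p,r] + [p,q]. For instance
  ∂[4,6,8] = [6,8] − [4,8] + [4,6],
  ∂[0,1,6] = [1,6] − [0,6] + [0,1].
This gives a 27×18 integer matrix of rank 18; reducing to Smith normal form yields diagonal entries (1,1,1,1,1,1,1,1,1,1,1,1,1,1,1,1,1,2).

Reading off H_k = ker ∂_k / im ∂_{k+1}:

  H_0: rank C_0 − rank ∂_1 = 9 − 8 = 1, and the invariant factors of ∂_1 are all 1, so H_0 = Z.
  H_1: rank ker ∂_1 − rank ∂_2 = (27 − 8) − 18 = 1, and ∂_2 has invariant factor 2 > 1, so H_1 = Z ⊕ Z_2.
  H_2: rank ker ∂_2 − rank ∂_3 = (18 − 18) − 0 = 0, and there is no ∂_3, so H_2 = 0.

As a check, the Euler characteristic is 9 − 27 + 18 = 0, which agrees with 1 − 1 + 0 = 0.

Hence the Betti numbers are b_0 = 1, b_1 = 1, b_2 = 0.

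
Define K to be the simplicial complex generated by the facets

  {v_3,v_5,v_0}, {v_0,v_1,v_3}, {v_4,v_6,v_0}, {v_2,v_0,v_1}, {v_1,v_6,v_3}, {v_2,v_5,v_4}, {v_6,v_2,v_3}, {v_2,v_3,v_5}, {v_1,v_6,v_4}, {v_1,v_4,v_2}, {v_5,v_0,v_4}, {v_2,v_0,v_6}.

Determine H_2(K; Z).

H_2 = 0.

We work with the vertex ordering v_0 < v_1 < v_2 < v_3 < v_4 < v_5 < v_6. The simplices of K, each written with vertices in increasing order, are:

  0-simplices (7): [v_0], [v_1], [v_2], [v_3], [v_4], [v_5], [v_6]
  1-simplices (18): (18 of them)
  2-simplices (12): (12 of them)

giving chain groups C_0 ≅ Z^7, C_1 ≅ Z^18, C_2 ≅ Z^12.

The boundary map ∂_1: C_1 → C_0 maps an edge to its endpoints' difference, ∂[p,q] = q − p. For instance
  ∂[v_1,v_6] = [v_6] − [v_1].
This gives a 7×18 integer matrix of rank 6; reducing to Smith normal form yields diagonal entries (1,1,1,1,1,1).

The boundary map ∂_2: C_2 → C_1 maps a triangle to the signed sum of its edges. For instance
  ∂[v_2,v_3,v_6] = [v_3,v_6] − [v_2,v_6] + [v_2,v_3],
  ∂[v_0,v_4,v_6] = [v_4,v_6] − [v_0,v_6] + [v_0,v_4].
The resulting 18×12 matrix has rank 12, and its Smith normal form has invariant factors (1,1,1,1,1,1,1,1,1,1,1,2).

From H_k ≅ ker(∂_k) / im(∂_{k+1}) we obtain:

  H_2: rank ker ∂_2 − rank ∂_3 = (12 − 12) − 0 = 0, and there is no ∂_3, so H_2 = 0.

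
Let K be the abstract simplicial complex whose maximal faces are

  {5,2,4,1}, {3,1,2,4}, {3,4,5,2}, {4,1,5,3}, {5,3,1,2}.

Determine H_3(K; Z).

Take the total order 1 < 2 < 3 < 4 < 5 on the vertex set. Then K (dimension 3) consists of the simplices:

  0-simplices (5): [1], [2], [3], [4], [5]
  1-simplices (10): [1,2], [1,3], [1,4], [1,5], [2,3], [2,4], [2,5], [3,4], [3,5], [4,5]
  2-simplices (10): [1,2,3], [1,2,4], [1,2,5], [1,3,4], [1,3,5], [1,4,5], [2,3,4], [2,3,5], [2,4,5], [3,4,5]
  3-simplices (5): [1,2,3,4], [1,2,3,5], [1,2,4,5], [1,3,4,5], [2,3,4,5]

Hence C_0 ≅ Z^5, C_1 ≅ Z^10, C_2 ≅ Z^10, C_3 ≅ Z^5.

Boundary ∂_1: C_1 → C_0 maps an edge to its endpoints' difference, ∂[p,q] = q − p.
The 5×10 boundary matrix has rank 4 and Smith normal form diag(1,1,1,1).

∂_2: C_2 → C_1 acts by ∂[p,q,r] = [q,r] − [p,r] + [p,q]. For instance
  ∂[2,4,5] = [4,5] − [2,5] + [2,4],
  ∂[3,4,5] = [4,5] − [3,5] + [3,4].
This gives a 10×10 integer matrix of rank 6; reducing to Smith normal form yields diagonal entries (1,1,1,1,1,1).

The boundary map ∂_3: C_3 → C_2 sends each 3-simplex σ to the alternating sum Σ_i (−1)^i (σ with its i-th vertex removed). For instance
  ∂[2,3,4,5] = [3,4,5] − [2,4,5] + [2,3,5] − [2,3,4],
  ∂[1,3,4,5] = [3,4,5] − [1,4,5] + [1,3,5] − [1,3,4].
This gives a 10×5 integer matrix of rank 4; reducing to Smith normal form yields diagonal entries (1,1,1,1).

Reading off H_k = ker ∂_k / im ∂_{k+1}:

  H_3: rank ker ∂_3 − rank ∂_4 = (5 − 4) − 0 = 1, and there is no ∂_4, so H_3 ≅ Z.

(K is a triangulation of the 3-sphere S^3.)

H_3 = Z.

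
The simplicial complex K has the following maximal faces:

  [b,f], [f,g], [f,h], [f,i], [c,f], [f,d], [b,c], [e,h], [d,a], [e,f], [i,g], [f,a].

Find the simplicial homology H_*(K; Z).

H_0 ≅ Z,  H_1 ≅ Z^4.

K has 9 vertices, 12 edges.
rank ∂_0 = 0, rank ∂_1 = 8 ⇒ b_0 = 9 − 0 − 8 = 1; all invariant factors of ∂_1 are 1 so no torsion. So H_0 = Z.
rank ∂_1 = 8, rank ∂_2 = 0 ⇒ b_1 = 12 − 8 − 0 = 4. So H_1 = Z^4.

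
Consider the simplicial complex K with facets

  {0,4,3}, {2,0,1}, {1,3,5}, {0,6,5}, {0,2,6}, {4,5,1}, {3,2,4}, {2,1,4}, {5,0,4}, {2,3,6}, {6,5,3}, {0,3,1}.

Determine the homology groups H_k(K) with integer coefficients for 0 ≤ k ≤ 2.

H_0 ≅ Z,  H_1 ≅ Z_2,  H_2 = 0.

We work with the vertex ordering 0 < 1 < 2 < 3 < 4 < 5 < 6. The simplices of K, each written with vertices in increasing order, are:

  0-simplices (7): [0], [1], [2], [3], [4], [5], [6]
  1-simplices (18): [0,1], [0,2], [0,3], [0,4], [0,5], [0,6], [1,2], [1,3], [1,4], [1,5], [2,3], [2,4], [2,6], [3,4], [3,5], [3,6], [4,5], [5,6]
  2-simplices (12): [0,1,2], [0,1,3], [0,2,6], [0,3,4], [0,4,5], [0,5,6], [1,2,4], [1,3,5], [1,4,5], [2,3,4], [2,3,6], [3,5,6]

so the chain groups are C_0 ≅ Z^7, C_1 ≅ Z^18, C_2 ≅ Z^12.

Boundary ∂_1: C_1 → C_0 is given by ∂[p,q] = [q] − [p]. For instance
  ∂[3,4] = [4] − [3].
As a 7×18 matrix over Z this has rank 6, with invariant factors (1,1,1,1,1,1).

∂_2: C_2 → C_1 maps a triangle to the signed sum of its edges. For instance
  ∂[0,5,6] = [5,6] − [0,6] + [0,5],
  ∂[1,3,5] = [3,5] − [1,5] + [1,3].
As a 18×12 matrix over Z this has rank 12, with invariant factors (1,1,1,1,1,1,1,1,1,1,1,2).

Computing H_k = (kernel of ∂_k) / (image of ∂_{k+1}):

  H_0: rank C_0 − rank ∂_1 = 7 − 6 = 1, and the invariant factors of ∂_1 are all 1, so H_0 ≅ Z.
  H_1: rank ker ∂_1 − rank ∂_2 = (18 − 6) − 12 = 0, and ∂_2 has invariant factor 2 > 1, so H_1 ≅ Z_2.
  H_2: rank ker ∂_2 − rank ∂_3 = (12 − 12) − 0 = 0, and there is no ∂_3, so H_2 ≅ 0.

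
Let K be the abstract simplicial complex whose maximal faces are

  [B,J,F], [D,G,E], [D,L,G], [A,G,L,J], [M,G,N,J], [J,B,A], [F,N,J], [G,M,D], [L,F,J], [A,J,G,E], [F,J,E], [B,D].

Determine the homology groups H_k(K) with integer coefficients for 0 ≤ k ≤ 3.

We work with the vertex ordering A < B < D < E < F < G < J < L < M < N. The simplices of K, each written with vertices in increasing order, are:

  0-simplices (10): A, B, D, E, F, G, J, L, M, N
  1-simplices (26): AB, AE, AG, AJ, AL, BD, BF, BJ, DE, DG, DL, DM, EF, EG, EJ, FJ, FL, FN, GJ, GL, GM, GN, JL, JM, JN, MN
  2-simplices (19): ABJ, AEG, AEJ, AGJ, AGL, AJL, BFJ, DEG, DGL, DGM, EFJ, EGJ, FJL, FJN, GJL, GJM, GJN, GMN, JMN
  3-simplices (3): AEGJ, AGJL, GJMN

giving chain groups C_0 ≅ Z^10, C_1 ≅ Z^26, C_2 ≅ Z^19, C_3 ≅ Z^3.

Boundary ∂_1: C_1 → C_0 is given by ∂[p,q] = [q] − [p]. For instance
  ∂DE = E − D.
The resulting 10×26 matrix has rank 9, and its Smith normal form has invariant factors (1,1,1,1,1,1,1,1,1).

Boundary ∂_2: C_2 → C_1 acts by ∂[p,q,r] = [q,r] − [p,r] + [p,q]. For instance
  ∂DGL = GL − DL + DG,
  ∂EGJ = GJ − EJ + EG.
The resulting 26×19 matrix has rank 16, and its Smith normal form has invariant factors (1,1,1,1,1,1,1,1,1,1,1,1,1,1,1,1).

∂_3: C_3 → C_2 sends each 3-simplex σ to the alternating sum Σ_i (−1)^i (σ with its i-th vertex removed). For instance
  ∂AGJL = GJL − AJL + AGL − AGJ,
  ∂GJMN = JMN − GMN + GJN − GJM.
The resulting 19×3 matrix has rank 3, and its Smith normal form has invariant factors (1,1,1).

Now H_k = ker ∂_k / im ∂_{k+1}, so:

  H_0: rank C_0 − rank ∂_1 = 10 − 9 = 1, and the invariant factors of ∂_1 are all 1, so H_0 = Z.
  H_1: rank ker ∂_1 − rank ∂_2 = (26 − 9) − 16 = 1, and the invariant factors of ∂_2 are all 1, so H_1 = Z.
  H_2: rank ker ∂_2 − rank ∂_3 = (19 − 16) − 3 = 0, and the invariant factors of ∂_3 are all 1, so H_2 = 0.
  H_3: rank ker ∂_3 − rank ∂_4 = (3 − 3) − 0 = 0, and there is no ∂_4, so H_3 = 0.

H_0 = Z,  H_1 = Z,  H_2 = 0,  H_3 = 0.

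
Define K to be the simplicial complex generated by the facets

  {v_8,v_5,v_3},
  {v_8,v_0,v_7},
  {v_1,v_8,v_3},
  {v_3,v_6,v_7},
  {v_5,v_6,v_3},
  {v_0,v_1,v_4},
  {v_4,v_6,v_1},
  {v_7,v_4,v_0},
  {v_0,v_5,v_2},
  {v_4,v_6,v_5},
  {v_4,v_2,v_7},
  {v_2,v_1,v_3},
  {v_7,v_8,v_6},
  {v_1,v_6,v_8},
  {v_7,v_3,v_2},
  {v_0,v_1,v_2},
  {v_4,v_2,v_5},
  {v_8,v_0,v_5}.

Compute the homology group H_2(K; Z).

Take the total order v_0 < v_1 < v_2 < v_3 < v_4 < v_5 < v_6 < v_7 < v_8 on the vertex set. Then K (dimension 2) consists of the simplices:

  0-simplices (9): [v_0], [v_1], [v_2], [v_3], [v_4], [v_5], [v_6], [v_7], [v_8]
  1-simplices (27): (27 of them)
  2-simplices (18): (18 of them)

Hence C_0 ≅ Z^9, C_1 ≅ Z^27, C_2 ≅ Z^18.

Boundary ∂_1: C_1 → C_0 sends each edge [p,q] (with p < q) to q − p. For instance
  ∂[v_3,v_7] = [v_7] − [v_3].
As a 9×27 matrix over Z this has rank 8, with invariant factors (1,1,1,1,1,1,1,1).

∂_2: C_2 → C_1 maps a triangle to the signed sum of its edges. For instance
  ∂[v_1,v_6,v_8] = [v_6,v_8] − [v_1,v_8] + [v_1,v_6],
  ∂[v_2,v_3,v_7] = [v_3,v_7] − [v_2,v_7] + [v_2,v_3].
The resulting 27×18 matrix has rank 18, and its Smith normal form has invariant factors (1,1,1,1,1,1,1,1,1,1,1,1,1,1,1,1,1,2).

Reading off H_k = ker ∂_k / im ∂_{k+1}:

  H_2: rank ker ∂_2 − rank ∂_3 = (18 − 18) − 0 = 0, and there is no ∂_3, so H_2 = 0.

H_2 = 0.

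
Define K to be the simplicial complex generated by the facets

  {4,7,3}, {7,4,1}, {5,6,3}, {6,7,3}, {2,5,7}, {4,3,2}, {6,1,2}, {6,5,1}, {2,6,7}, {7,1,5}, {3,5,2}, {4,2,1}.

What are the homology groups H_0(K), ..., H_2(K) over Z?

H_0 = Z,  H_1 = Z/2Z,  H_2 = 0.

Order the vertices as 1 < 2 < 3 < 4 < 5 < 6 < 7. Listing each simplex with vertices in this order, K has dimension 2 with simplices:

  0-simplices (7): [1], [2], [3], [4], [5], [6], [7]
  1-simplices (18): [1,2], [1,4], [1,5], [1,6], [1,7], [2,3], [2,4], [2,5], [2,6], [2,7], [3,4], [3,5], [3,6], [3,7], [4,7], [5,6], [5,7], [6,7]
  2-simplices (12): [1,2,4], [1,2,6], [1,4,7], [1,5,6], [1,5,7], [2,3,4], [2,3,5], [2,5,7], [2,6,7], [3,4,7], [3,5,6], [3,6,7]

giving chain groups C_0 ≅ Z^7, C_1 ≅ Z^18, C_2 ≅ Z^12.

Boundary ∂_1: C_1 → C_0 sends each edge [p,q] (with p < q) to q − p. For instance
  ∂[1,6] = [6] − [1].
This gives a 7×18 integer matrix of rank 6; reducing to Smith normal form yields diagonal entries (1,1,1,1,1,1).

Boundary ∂_2: C_2 → C_1 sends each 2-simplex [p,q,r] to [q,r] − [p,r] + [p,q]. For instance
  ∂[3,5,6] = [5,6] − [3,6] + [3,5],
  ∂[2,3,4] = [3,4] − [2,4] + [2,3].
This gives a 18×12 integer matrix of rank 12; reducing to Smith normal form yields diagonal entries (1,1,1,1,1,1,1,1,1,1,1,2).

Now H_k = ker ∂_k / im ∂_{k+1}, so:

  H_0: rank C_0 − rank ∂_1 = 7 − 6 = 1, and the invariant factors of ∂_1 are all 1, so H_0 ≅ Z.
  H_1: rank ker ∂_1 − rank ∂_2 = (18 − 6) − 12 = 0, and ∂_2 has invariant factor 2 > 1, so H_1 ≅ Z/2Z.
  H_2: rank ker ∂_2 − rank ∂_3 = (12 − 12) − 0 = 0, and there is no ∂_3, so H_2 ≅ 0.

As a check, the Euler characteristic is 7 − 18 + 12 = 1, which agrees with 1 − 0 + 0 = 1.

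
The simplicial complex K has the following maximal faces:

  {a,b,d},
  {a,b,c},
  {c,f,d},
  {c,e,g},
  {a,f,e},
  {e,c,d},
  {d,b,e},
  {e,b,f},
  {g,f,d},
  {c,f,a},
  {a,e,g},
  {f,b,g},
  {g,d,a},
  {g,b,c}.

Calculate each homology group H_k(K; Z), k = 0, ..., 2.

H_0 = Z,  H_1 = Z^2,  H_2 = Z.

Take the total order a < b < c < d < e < f < g on the vertex set. Then K (dimension 2) consists of the simplices:

  0-simplices (7): a, b, c, d, e, f, g
  1-simplices (21): ab, ac, ad, ae, af, ag, bc, bd, be, bf, bg, cd, ce, cf, cg, de, df, dg, ef, eg, fg
  2-simplices (14): abc, abd, acf, adg, aef, aeg, bcg, bde, bef, bfg, cde, cdf, ceg, dfg

so the chain groups are C_0 ≅ Z^7, C_1 ≅ Z^21, C_2 ≅ Z^14.

The boundary map ∂_1: C_1 → C_0 maps an edge to its endpoints' difference, ∂[p,q] = q − p.
The 7×21 boundary matrix has rank 6 and Smith normal form diag(1,1,1,1,1,1).

The boundary map ∂_2: C_2 → C_1 maps a triangle to the signed sum of its edges. For instance
  ∂dfg = fg − dg + df,
  ∂aeg = eg − ag + ae.
The 21×14 boundary matrix has rank 13 and Smith normal form diag(1,1,1,1,1,1,1,1,1,1,1,1,1).

Reading off H_k = ker ∂_k / im ∂_{k+1}:

  H_0: rank C_0 − rank ∂_1 = 7 − 6 = 1, and the invariant factors of ∂_1 are all 1, so H_0 = Z.
  H_1: rank ker ∂_1 − rank ∂_2 = (21 − 6) − 13 = 2, and the invariant factors of ∂_2 are all 1, so H_1 = Z^2.
  H_2: rank ker ∂_2 − rank ∂_3 = (14 − 13) − 0 = 1, and there is no ∂_3, so H_2 = Z.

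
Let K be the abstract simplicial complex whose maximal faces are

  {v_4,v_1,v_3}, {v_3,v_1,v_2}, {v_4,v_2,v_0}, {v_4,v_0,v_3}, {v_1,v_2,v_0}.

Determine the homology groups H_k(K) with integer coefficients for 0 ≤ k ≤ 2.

K has 5 vertices, 10 edges, 5 triangles.
rank ∂_0 = 0, rank ∂_1 = 4 ⇒ b_0 = 5 − 0 − 4 = 1; all invariant factors of ∂_1 are 1 so no torsion. So H_0 ≅ Z.
rank ∂_1 = 4, rank ∂_2 = 5 ⇒ b_1 = 10 − 4 − 5 = 1; all invariant factors of ∂_2 are 1 so no torsion. So H_1 ≅ Z.
rank ∂_2 = 5, rank ∂_3 = 0 ⇒ b_2 = 5 − 5 − 0 = 0. So H_2 ≅ 0.

H_0 = Z,  H_1 = Z,  H_2 = 0.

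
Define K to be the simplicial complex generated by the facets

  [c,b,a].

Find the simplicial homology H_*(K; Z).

Take the total order a < b < c on the vertex set. Then K (dimension 2) consists of the simplices:

  0-simplices (3): a, b, c
  1-simplices (3): ab, ac, bc
  2-simplices (1): abc

so the chain groups are C_0 ≅ Z^3, C_1 ≅ Z^3, C_2 ≅ Z^1.

Boundary ∂_1: C_1 → C_0 sends each edge [p,q] (with p < q) to q − p.
The resulting 3×3 matrix has rank 2, and its Smith normal form has invariant factors (1,1).

Boundary ∂_2: C_2 → C_1 acts by ∂[p,q,r] = [q,r] − [p,r] + [p,q]. For instance
  ∂abc = bc − ac + ab.
As a 3×1 matrix over Z this has rank 1, with invariant factors (1).

From H_k ≅ ker(∂_k) / im(∂_{k+1}) we obtain:

  H_0: rank C_0 − rank ∂_1 = 3 − 2 = 1, and the invariant factors of ∂_1 are all 1, so H_0 ≅ Z.
  H_1: rank ker ∂_1 − rank ∂_2 = (3 − 2) − 1 = 0, and the invariant factors of ∂_2 are all 1, so H_1 ≅ 0.
  H_2: rank ker ∂_2 − rank ∂_3 = (1 − 1) − 0 = 0, and there is no ∂_3, so H_2 ≅ 0.

As a check, the Euler characteristic is 3 − 3 + 1 = 1, which agrees with 1 − 0 + 0 = 1.

H_0 = Z,  H_1 = 0,  H_2 = 0.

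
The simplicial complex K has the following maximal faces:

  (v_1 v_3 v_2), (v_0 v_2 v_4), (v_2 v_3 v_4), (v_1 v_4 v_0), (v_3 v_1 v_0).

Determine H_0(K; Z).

H_0 ≅ Z.

Fix the vertex order v_0 < v_1 < v_2 < v_3 < v_4 and write every simplex with vertices in increasing order. Then dim K = 2 and the simplices of K are:

  0-simplices (5): [v_0], [v_1], [v_2], [v_3], [v_4]
  1-simplices (10): [v_0,v_1], [v_0,v_2], [v_0,v_3], [v_0,v_4], [v_1,v_2], [v_1,v_3], [v_1,v_4], [v_2,v_3], [v_2,v_4], [v_3,v_4]
  2-simplices (5): [v_0,v_1,v_3], [v_0,v_1,v_4], [v_0,v_2,v_4], [v_1,v_2,v_3], [v_2,v_3,v_4]

Hence C_0 ≅ Z^5, C_1 ≅ Z^10, C_2 ≅ Z^5.

Boundary ∂_1: C_1 → C_0 sends each edge [p,q] (with p < q) to q − p. For instance
  ∂[v_0,v_4] = [v_4] − [v_0].
The 5×10 boundary matrix has rank 4 and Smith normal form diag(1,1,1,1).

∂_2: C_2 → C_1 sends each 2-simplex [p,q,r] to [q,r] − [p,r] + [p,q]. For instance
  ∂[v_0,v_2,v_4] = [v_2,v_4] − [v_0,v_4] + [v_0,v_2],
  ∂[v_0,v_1,v_4] = [v_1,v_4] − [v_0,v_4] + [v_0,v_1].
The resulting 10×5 matrix has rank 5, and its Smith normal form has invariant factors (1,1,1,1,1).

Computing H_k = (kernel of ∂_k) / (image of ∂_{k+1}):

  H_0: rank C_0 − rank ∂_1 = 5 − 4 = 1, and the invariant factors of ∂_1 are all 1, so H_0 = Z.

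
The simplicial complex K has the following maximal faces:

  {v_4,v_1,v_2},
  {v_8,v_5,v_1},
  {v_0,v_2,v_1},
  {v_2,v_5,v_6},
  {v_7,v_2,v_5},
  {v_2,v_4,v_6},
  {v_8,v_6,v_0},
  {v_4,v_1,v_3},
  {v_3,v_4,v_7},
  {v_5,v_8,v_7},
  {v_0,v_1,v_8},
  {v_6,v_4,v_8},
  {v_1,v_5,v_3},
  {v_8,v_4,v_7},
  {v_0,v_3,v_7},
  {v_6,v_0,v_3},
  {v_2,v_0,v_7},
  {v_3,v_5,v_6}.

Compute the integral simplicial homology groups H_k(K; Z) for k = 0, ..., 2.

H_0 ≅ Z,  H_1 ≅ Z^2,  H_2 ≅ Z.

Order the vertices as v_0 < v_1 < v_2 < v_3 < v_4 < v_5 < v_6 < v_7 < v_8. Listing each simplex with vertices in this order, K has dimension 2 with simplices:

  0-simplices (9): [v_0], [v_1], [v_2], [v_3], [v_4], [v_5], [v_6], [v_7], [v_8]
  1-simplices (27): (27 of them)
  2-simplices (18): (18 of them)

so the chain groups are C_0 ≅ Z^9, C_1 ≅ Z^27, C_2 ≅ Z^18.

Boundary ∂_1: C_1 → C_0 maps an edge to its endpoints' difference, ∂[p,q] = q − p. For instance
  ∂[v_0,v_1] = [v_1] − [v_0].
As a 9×27 matrix over Z this has rank 8, with invariant factors (1,1,1,1,1,1,1,1).

Boundary ∂_2: C_2 → C_1 acts by ∂[p,q,r] = [q,r] − [p,r] + [p,q]. For instance
  ∂[v_5,v_7,v_8] = [v_7,v_8] − [v_5,v_8] + [v_5,v_7],
  ∂[v_0,v_6,v_8] = [v_6,v_8] − [v_0,v_8] + [v_0,v_6].
As a 27×18 matrix over Z this has rank 17, with invariant factors (1,1,1,1,1,1,1,1,1,1,1,1,1,1,1,1,1).

Reading off H_k = ker ∂_k / im ∂_{k+1}:

  H_0: rank C_0 − rank ∂_1 = 9 − 8 = 1, and the invariant factors of ∂_1 are all 1, so H_0 ≅ Z.
  H_1: rank ker ∂_1 − rank ∂_2 = (27 − 8) − 17 = 2, and the invariant factors of ∂_2 are all 1, so H_1 ≅ Z^2.
  H_2: rank ker ∂_2 − rank ∂_3 = (18 − 17) − 0 = 1, and there is no ∂_3, so H_2 ≅ Z.

(K is a triangulation of the torus T^2.)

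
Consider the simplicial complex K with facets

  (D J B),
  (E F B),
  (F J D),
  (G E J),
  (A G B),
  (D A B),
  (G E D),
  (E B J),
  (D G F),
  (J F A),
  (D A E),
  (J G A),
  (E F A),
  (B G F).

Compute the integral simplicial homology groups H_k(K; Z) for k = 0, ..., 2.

H_0 ≅ Z,  H_1 ≅ Z^2,  H_2 ≅ Z.

Fix the vertex order A < B < D < E < F < G < J and write every simplex with vertices in increasing order. Then dim K = 2 and the simplices of K are:

  0-simplices (7): A, B, D, E, F, G, J
  1-simplices (21): AB, AD, AE, AF, AG, AJ, BD, BE, BF, BG, BJ, DE, DF, DG, DJ, EF, EG, EJ, FG, FJ, GJ
  2-simplices (14): ABD, ABG, ADE, AEF, AFJ, AGJ, BDJ, BEF, BEJ, BFG, DEG, DFG, DFJ, EGJ

Hence C_0 ≅ Z^7, C_1 ≅ Z^21, C_2 ≅ Z^14.

The boundary map ∂_1: C_1 → C_0 is given by ∂[p,q] = [q] − [p].
The resulting 7×21 matrix has rank 6, and its Smith normal form has invariant factors (1,1,1,1,1,1).

∂_2: C_2 → C_1 maps a triangle to the signed sum of its edges. For instance
  ∂DEG = EG − DG + DE,
  ∂ABD = BD − AD + AB.
This gives a 21×14 integer matrix of rank 13; reducing to Smith normal form yields diagonal entries (1,1,1,1,1,1,1,1,1,1,1,1,1).

Now H_k = ker ∂_k / im ∂_{k+1}, so:

  H_0: rank C_0 − rank ∂_1 = 7 − 6 = 1, and the invariant factors of ∂_1 are all 1, so H_0 = Z.
  H_1: rank ker ∂_1 − rank ∂_2 = (21 − 6) − 13 = 2, and the invariant factors of ∂_2 are all 1, so H_1 = Z^2.
  H_2: rank ker ∂_2 − rank ∂_3 = (14 − 13) − 0 = 1, and there is no ∂_3, so H_2 = Z.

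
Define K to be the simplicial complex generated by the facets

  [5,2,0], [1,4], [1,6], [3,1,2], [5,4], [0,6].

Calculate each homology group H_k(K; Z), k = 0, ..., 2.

H_0 ≅ Z,  H_1 ≅ Z^2,  H_2 = 0.

Order the vertices as 0 < 1 < 2 < 3 < 4 < 5 < 6. Listing each simplex with vertices in this order, K has dimension 2 with simplices:

  0-simplices (7): [0], [1], [2], [3], [4], [5], [6]
  1-simplices (10): [0,2], [0,5], [0,6], [1,2], [1,3], [1,4], [1,6], [2,3], [2,5], [4,5]
  2-simplices (2): [0,2,5], [1,2,3]

so the chain groups are C_0 ≅ Z^7, C_1 ≅ Z^10, C_2 ≅ Z^2.

Boundary ∂_1: C_1 → C_0 sends each edge [p,q] (with p < q) to q − p.
The resulting 7×10 matrix has rank 6, and its Smith normal form has invariant factors (1,1,1,1,1,1).

∂_2: C_2 → C_1 maps a triangle to the signed sum of its edges. For instance
  ∂[1,2,3] = [2,3] − [1,3] + [1,2],
  ∂[0,2,5] = [2,5] − [0,5] + [0,2].
The resulting 10×2 matrix has rank 2, and its Smith normal form has invariant factors (1,1).

Now H_k = ker ∂_k / im ∂_{k+1}, so:

  H_0: rank C_0 − rank ∂_1 = 7 − 6 = 1, and the invariant factors of ∂_1 are all 1, so H_0 = Z.
  H_1: rank ker ∂_1 − rank ∂_2 = (10 − 6) − 2 = 2, and the invariant factors of ∂_2 are all 1, so H_1 = Z^2.
  H_2: rank ker ∂_2 − rank ∂_3 = (2 − 2) − 0 = 0, and there is no ∂_3, so H_2 = 0.

As a check, the Euler characteristic is 7 − 10 + 2 = -1, which agrees with 1 − 2 + 0 = -1.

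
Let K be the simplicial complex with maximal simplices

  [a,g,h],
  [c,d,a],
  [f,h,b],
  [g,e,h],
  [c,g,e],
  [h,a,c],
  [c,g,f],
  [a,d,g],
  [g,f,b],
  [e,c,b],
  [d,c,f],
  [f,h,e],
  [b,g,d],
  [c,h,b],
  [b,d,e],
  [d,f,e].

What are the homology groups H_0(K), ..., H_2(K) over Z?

H_0 ≅ Z,  H_1 ≅ Z^2,  H_2 ≅ Z.

Fix the vertex order a < b < c < d < e < f < g < h and write every simplex with vertices in increasing order. Then dim K = 2 and the simplices of K are:

  0-simplices (8): a, b, c, d, e, f, g, h
  1-simplices (24): ac, ad, ag, ah, bc, bd, be, bf, bg, bh, cd, ce, cf, cg, ch, de, df, dg, ef, eg, eh, fg, fh, gh
  2-simplices (16): acd, ach, adg, agh, bce, bch, bde, bdg, bfg, bfh, cdf, ceg, cfg, def, efh, egh

Hence C_0 ≅ Z^8, C_1 ≅ Z^24, C_2 ≅ Z^16.

The boundary map ∂_1: C_1 → C_0 sends each edge [p,q] (with p < q) to q − p.
As a 8×24 matrix over Z this has rank 7, with invariant factors (1,1,1,1,1,1,1).

Boundary ∂_2: C_2 → C_1 maps a triangle to the signed sum of its edges. For instance
  ∂bce = ce − be + bc,
  ∂bfh = fh − bh + bf.
As a 24×16 matrix over Z this has rank 15, with invariant factors (1,1,1,1,1,1,1,1,1,1,1,1,1,1,1).

Computing H_k = (kernel of ∂_k) / (image of ∂_{k+1}):

  H_0: rank C_0 − rank ∂_1 = 8 − 7 = 1, and the invariant factors of ∂_1 are all 1, so H_0 = Z.
  H_1: rank ker ∂_1 − rank ∂_2 = (24 − 7) − 15 = 2, and the invariant factors of ∂_2 are all 1, so H_1 = Z^2.
  H_2: rank ker ∂_2 − rank ∂_3 = (16 − 15) − 0 = 1, and there is no ∂_3, so H_2 = Z.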